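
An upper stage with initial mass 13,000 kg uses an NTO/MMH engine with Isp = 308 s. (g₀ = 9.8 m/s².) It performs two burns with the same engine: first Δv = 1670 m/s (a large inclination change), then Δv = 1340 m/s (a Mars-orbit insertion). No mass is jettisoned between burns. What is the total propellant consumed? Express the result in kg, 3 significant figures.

v_e = Isp · g₀ = 308 × 9.8 = 3018.4 m/s.
After the first burn: m = 13000 × exp(−1670/3018.4) = 13000 × 0.57506 = 7,475.78 kg.
After the second burn: m = 7,475.78 × exp(−1340/3018.4) = 7,475.78 × 0.64150 = 4,795.71 kg.
Total propellant = m₀ − m_final = 13000 − 4,795.71 = 8,204.29 kg.

total propellant consumed ≈ 8200 kg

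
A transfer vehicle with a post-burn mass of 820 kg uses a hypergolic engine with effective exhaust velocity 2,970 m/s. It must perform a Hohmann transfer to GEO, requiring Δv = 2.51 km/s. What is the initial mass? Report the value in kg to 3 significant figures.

By the Tsiolkovsky rocket equation, m₀/m_f = exp(Δv / v_e) = exp(2510 / 2970.0) = exp(0.8451) = 2.3283.
m₀ = m_f × 2.3283 = 820 × 2.3283 = 1,909.21 kg.

initial mass ≈ 1910 kg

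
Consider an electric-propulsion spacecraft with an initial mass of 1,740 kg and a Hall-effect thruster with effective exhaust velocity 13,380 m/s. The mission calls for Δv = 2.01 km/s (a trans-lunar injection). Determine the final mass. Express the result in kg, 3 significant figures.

final mass ≈ 1500 kg

From the ideal rocket equation, m₀/m_f = exp(Δv / v_e) = exp(2010 / 13380.0) = exp(0.1502) = 1.1621.
m_f = m₀ / 1.1621 = 1,740 / 1.1621 = 1,497.29 kg.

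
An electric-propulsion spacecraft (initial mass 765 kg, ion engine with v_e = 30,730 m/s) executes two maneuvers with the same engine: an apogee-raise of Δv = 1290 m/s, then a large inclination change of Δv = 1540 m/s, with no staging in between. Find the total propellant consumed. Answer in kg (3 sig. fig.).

After the first burn: m = 765 × exp(−1290/30730.0) = 765 × 0.95889 = 733.551 kg.
After the second burn: m = 733.551 × exp(−1540/30730.0) = 733.551 × 0.95112 = 697.695 kg.
Total propellant = m₀ − m_final = 765 − 697.695 = 67.305 kg.

total propellant consumed ≈ 67.3 kg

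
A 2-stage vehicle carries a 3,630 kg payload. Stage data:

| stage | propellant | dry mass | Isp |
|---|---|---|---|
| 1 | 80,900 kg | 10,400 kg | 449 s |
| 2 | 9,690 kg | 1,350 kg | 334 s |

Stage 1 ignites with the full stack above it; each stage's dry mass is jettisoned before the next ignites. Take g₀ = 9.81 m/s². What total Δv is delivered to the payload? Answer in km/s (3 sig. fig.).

Δv ≈ 9.89 km/s

Ignition mass of stage 1 = 80,900+10,400 + 9,690+1,350 + 3,630 = 105,970 kg.
Stage 1: m₀ = 105,970 kg, m_f = 105,970 − 80,900 = 25,070 kg; Δv = 449×9.81×ln(4.227) = 4404.7×1.4415 ≈ 6349 m/s.
Stage 2: m₀ = 14,670 kg, m_f = 14,670 − 9,690 = 4,980 kg; Δv = 334×9.81×ln(2.946) = 3276.5×1.0804 ≈ 3540 m/s.
Total Δv = 6349 + 3540 = 9889 m/s.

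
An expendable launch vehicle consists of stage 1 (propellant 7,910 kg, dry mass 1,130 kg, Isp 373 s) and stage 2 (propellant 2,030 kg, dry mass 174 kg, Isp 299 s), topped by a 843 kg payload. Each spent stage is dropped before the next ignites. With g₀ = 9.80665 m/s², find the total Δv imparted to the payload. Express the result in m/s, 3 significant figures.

Δv ≈ 7100 m/s

Ignition mass of stage 1 = 7,910+1,130 + 2,030+174 + 843 = 12,087 kg.
Stage 1: m₀ = 12,087 kg, m_f = 12,087 − 7,910 = 4,177 kg; Δv = 373×9.80665×ln(2.894) = 3657.9×1.0625 ≈ 3887 m/s.
Stage 2: m₀ = 3,047 kg, m_f = 3,047 − 2,030 = 1,017 kg; Δv = 299×9.80665×ln(2.996) = 2932.2×1.0973 ≈ 3217 m/s.
Total Δv = 3887 + 3217 = 7104 m/s.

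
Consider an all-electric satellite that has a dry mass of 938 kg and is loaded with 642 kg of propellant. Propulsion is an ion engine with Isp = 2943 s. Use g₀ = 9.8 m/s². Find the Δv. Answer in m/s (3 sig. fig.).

v_e = Isp · g₀ = 2943 × 9.8 = 28841.4 m/s.
m₀ = m_dry + m_prop = 938 + 642 = 1,580 kg.
By the Tsiolkovsky rocket equation, Δv = v_e · ln(m₀/m_f) = 28841.4 × ln(1.684) = 28841.4 × 0.5214 ≈ 15038.8 m/s.

Δv ≈ 15000 m/s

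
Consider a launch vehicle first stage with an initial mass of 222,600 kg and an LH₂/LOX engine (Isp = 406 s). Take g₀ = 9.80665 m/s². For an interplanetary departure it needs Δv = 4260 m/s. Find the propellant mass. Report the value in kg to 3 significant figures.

propellant mass ≈ 146000 kg

v_e = Isp · g₀ = 406 × 9.80665 = 3981.5 m/s.
From the ideal rocket equation, m₀/m_f = exp(Δv / v_e) = exp(4260 / 3981.5) = exp(1.0699) = 2.9152.
m_f = 222,600 / 2.9152 = 76,358.4 kg, so propellant = m₀ − m_f = 222,600 − 76,358.4 = 146,241.6 kg.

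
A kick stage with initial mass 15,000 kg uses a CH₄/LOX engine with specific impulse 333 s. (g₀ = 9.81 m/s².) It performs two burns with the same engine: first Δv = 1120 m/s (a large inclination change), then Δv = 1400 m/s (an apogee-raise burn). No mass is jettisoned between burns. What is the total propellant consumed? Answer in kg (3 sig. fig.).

v_e = Isp · g₀ = 333 × 9.81 = 3266.7 m/s.
After the first burn: m = 15000 × exp(−1120/3266.7) = 15000 × 0.70974 = 10,646.1 kg.
After the second burn: m = 10,646.1 × exp(−1400/3266.7) = 10,646.1 × 0.65144 = 6,935.3 kg.
Total propellant = m₀ − m_final = 15000 − 6,935.3 = 8,064.7 kg.

total propellant consumed ≈ 8060 kg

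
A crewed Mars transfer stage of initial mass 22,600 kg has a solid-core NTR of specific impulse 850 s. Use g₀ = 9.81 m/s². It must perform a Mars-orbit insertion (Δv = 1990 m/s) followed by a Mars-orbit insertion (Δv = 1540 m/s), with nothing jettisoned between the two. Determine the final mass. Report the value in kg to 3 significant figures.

final mass ≈ 14800 kg

v_e = Isp · g₀ = 850 × 9.81 = 8338.5 m/s.
After the first burn: m = 22600 × exp(−1990/8338.5) = 22600 × 0.78769 = 17,801.8 kg.
After the second burn: m = 17,801.8 × exp(−1540/8338.5) = 17,801.8 × 0.83137 = 14,799.9 kg.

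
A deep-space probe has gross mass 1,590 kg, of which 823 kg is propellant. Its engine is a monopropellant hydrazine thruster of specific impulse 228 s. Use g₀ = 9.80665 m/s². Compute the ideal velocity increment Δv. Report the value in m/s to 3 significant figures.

v_e = Isp · g₀ = 228 × 9.80665 = 2235.9 m/s.
m_f = m₀ − m_prop = 1,590 − 823 = 767 kg.
By the Tsiolkovsky rocket equation, Δv = v_e · ln(m₀/m_f) = 2235.9 × ln(2.073) = 2235.9 × 0.7290 ≈ 1630.0 m/s.

Δv ≈ 1630 m/s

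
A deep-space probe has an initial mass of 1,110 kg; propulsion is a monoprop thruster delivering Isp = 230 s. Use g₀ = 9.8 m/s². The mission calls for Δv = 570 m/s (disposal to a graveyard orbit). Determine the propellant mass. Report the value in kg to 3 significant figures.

propellant mass ≈ 248 kg

v_e = Isp · g₀ = 230 × 9.8 = 2254.0 m/s.
Rocket equation: m₀/m_f = exp(Δv / v_e) = exp(570 / 2254.0) = exp(0.2529) = 1.2877.
m_f = 1,110 / 1.2877 = 862.002 kg, so propellant = m₀ − m_f = 1,110 − 862.002 = 247.998 kg.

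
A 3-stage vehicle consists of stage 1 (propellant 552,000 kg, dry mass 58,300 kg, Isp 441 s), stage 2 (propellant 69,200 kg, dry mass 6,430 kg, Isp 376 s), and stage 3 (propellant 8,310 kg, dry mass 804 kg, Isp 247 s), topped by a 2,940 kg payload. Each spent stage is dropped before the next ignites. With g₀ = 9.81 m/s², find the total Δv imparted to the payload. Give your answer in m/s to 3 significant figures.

Δv ≈ 15300 m/s

Ignition mass of stage 1 = 552,000+58,300 + 69,200+6,430 + 8,310+804 + 2,940 = 697,984 kg.
Stage 1: m₀ = 697,984 kg, m_f = 697,984 − 552,000 = 145,984 kg; Δv = 441×9.81×ln(4.781) = 4326.2×1.5647 ≈ 6769 m/s.
Stage 2: m₀ = 87,684 kg, m_f = 87,684 − 69,200 = 18,484 kg; Δv = 376×9.81×ln(4.744) = 3688.6×1.5568 ≈ 5742 m/s.
Stage 3: m₀ = 12,054 kg, m_f = 12,054 − 8,310 = 3,744 kg; Δv = 247×9.81×ln(3.22) = 2423.1×1.1692 ≈ 2833 m/s.
Total Δv = 6769 + 5742 + 2833 = 15344 m/s.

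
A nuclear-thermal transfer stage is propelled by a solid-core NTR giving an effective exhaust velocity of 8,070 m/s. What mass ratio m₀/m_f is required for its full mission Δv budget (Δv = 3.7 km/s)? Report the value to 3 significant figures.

mass ratio ≈ 1.58

m₀/m_f = exp(Δv / v_e) = exp(3700 / 8070.0) = exp(0.4585) = 1.5817.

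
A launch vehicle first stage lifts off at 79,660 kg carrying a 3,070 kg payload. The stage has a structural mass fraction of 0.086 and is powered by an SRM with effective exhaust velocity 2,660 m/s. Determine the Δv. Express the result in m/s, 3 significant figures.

Stage wet mass = m₀ − payload = 79,660 − 3,070 = 76,590 kg.
Stage dry mass = ε × stage wet mass = 0.086 × 76,590 = 6,586.74 kg.
Burnout mass m_f = stage dry + payload = 6,586.74 + 3,070 = 9,656.74 kg.
Δv = v_e · ln(79,660/9,656.74) = 2660.0 × ln(8.249) = 2660.0 × 2.1101 ≈ 5613 m/s.

Δv ≈ 5610 m/s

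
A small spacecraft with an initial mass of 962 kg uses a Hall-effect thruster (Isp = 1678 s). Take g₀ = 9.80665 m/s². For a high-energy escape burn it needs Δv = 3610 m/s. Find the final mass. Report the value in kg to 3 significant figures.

final mass ≈ 773 kg

v_e = Isp · g₀ = 1678 × 9.80665 = 16455.6 m/s.
m₀/m_f = exp(Δv / v_e) = exp(3610 / 16455.6) = exp(0.2194) = 1.2453.
m_f = m₀ / 1.2453 = 962 / 1.2453 = 772.505 kg.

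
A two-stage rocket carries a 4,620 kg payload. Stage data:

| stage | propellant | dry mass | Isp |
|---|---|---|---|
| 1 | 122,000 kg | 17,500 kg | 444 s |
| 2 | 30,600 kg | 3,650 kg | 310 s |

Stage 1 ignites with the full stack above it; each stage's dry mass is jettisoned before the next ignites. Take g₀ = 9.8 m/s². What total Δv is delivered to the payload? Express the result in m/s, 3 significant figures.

Δv ≈ 9710 m/s

Ignition mass of stage 1 = 122,000+17,500 + 30,600+3,650 + 4,620 = 178,370 kg.
Stage 1: m₀ = 178,370 kg, m_f = 178,370 − 122,000 = 56,370 kg; Δv = 444×9.8×ln(3.164) = 4351.2×1.1519 ≈ 5012 m/s.
Stage 2: m₀ = 38,870 kg, m_f = 38,870 − 30,600 = 8,270 kg; Δv = 310×9.8×ln(4.7) = 3038.0×1.5476 ≈ 4702 m/s.
Total Δv = 5012 + 4702 = 9714 m/s.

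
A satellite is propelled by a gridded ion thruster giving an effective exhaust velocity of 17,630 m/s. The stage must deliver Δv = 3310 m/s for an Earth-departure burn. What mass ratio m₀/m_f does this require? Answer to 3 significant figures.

m₀/m_f = exp(Δv / v_e) = exp(3310 / 17630.0) = exp(0.1877) = 1.2065.

mass ratio ≈ 1.21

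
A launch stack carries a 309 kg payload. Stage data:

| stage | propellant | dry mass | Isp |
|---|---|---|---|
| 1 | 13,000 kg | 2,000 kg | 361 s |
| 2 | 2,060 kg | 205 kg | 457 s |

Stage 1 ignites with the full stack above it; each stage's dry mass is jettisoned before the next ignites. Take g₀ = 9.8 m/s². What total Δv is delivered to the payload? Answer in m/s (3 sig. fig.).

Ignition mass of stage 1 = 13,000+2,000 + 2,060+205 + 309 = 17,574 kg.
Stage 1: m₀ = 17,574 kg, m_f = 17,574 − 13,000 = 4,574 kg; Δv = 361×9.8×ln(3.842) = 3537.8×1.3460 ≈ 4762 m/s.
Stage 2: m₀ = 2,574 kg, m_f = 2,574 − 2,060 = 514 kg; Δv = 457×9.8×ln(5.008) = 4478.6×1.6110 ≈ 7215 m/s.
Total Δv = 4762 + 7215 = 11977 m/s.

Δv ≈ 12000 m/s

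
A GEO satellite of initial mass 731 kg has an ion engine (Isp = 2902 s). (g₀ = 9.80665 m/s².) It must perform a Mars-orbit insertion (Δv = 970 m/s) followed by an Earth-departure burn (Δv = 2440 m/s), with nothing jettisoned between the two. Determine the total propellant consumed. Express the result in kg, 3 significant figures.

v_e = Isp · g₀ = 2902 × 9.80665 = 28458.9 m/s.
After the first burn: m = 731 × exp(−970/28458.9) = 731 × 0.96649 = 706.504 kg.
After the second burn: m = 706.504 × exp(−2440/28458.9) = 706.504 × 0.91783 = 648.451 kg.
Total propellant = m₀ − m_final = 731 − 648.451 = 82.549 kg.

total propellant consumed ≈ 82.5 kg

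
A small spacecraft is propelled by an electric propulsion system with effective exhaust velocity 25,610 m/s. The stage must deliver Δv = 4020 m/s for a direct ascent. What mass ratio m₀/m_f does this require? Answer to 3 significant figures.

mass ratio ≈ 1.17

Using Δv = v_e ln(m₀/m_f): m₀/m_f = exp(Δv / v_e) = exp(4020 / 25610.0) = exp(0.1570) = 1.1700.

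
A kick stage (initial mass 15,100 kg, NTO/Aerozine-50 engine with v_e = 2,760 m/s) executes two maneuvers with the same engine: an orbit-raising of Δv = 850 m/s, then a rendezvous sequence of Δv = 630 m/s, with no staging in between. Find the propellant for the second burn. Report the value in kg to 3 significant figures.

After the first burn: m = 15100 × exp(−850/2760.0) = 15100 × 0.73494 = 11,097.6 kg.
After the second burn: m = 11,097.6 × exp(−630/2760.0) = 11,097.6 × 0.79592 = 8,832.8 kg.
Second-burn propellant = 11,097.6 − 8,832.8 = 2,264.8 kg.

propellant for the second burn ≈ 2260 kg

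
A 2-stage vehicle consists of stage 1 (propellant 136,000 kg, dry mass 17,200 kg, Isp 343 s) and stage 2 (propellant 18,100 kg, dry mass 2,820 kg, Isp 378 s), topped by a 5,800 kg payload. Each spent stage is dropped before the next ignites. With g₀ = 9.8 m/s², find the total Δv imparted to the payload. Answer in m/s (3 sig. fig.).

Ignition mass of stage 1 = 136,000+17,200 + 18,100+2,820 + 5,800 = 179,920 kg.
Stage 1: m₀ = 179,920 kg, m_f = 179,920 − 136,000 = 43,920 kg; Δv = 343×9.8×ln(4.097) = 3361.4×1.4101 ≈ 4740 m/s.
Stage 2: m₀ = 26,720 kg, m_f = 26,720 − 18,100 = 8,620 kg; Δv = 378×9.8×ln(3.1) = 3704.4×1.1313 ≈ 4191 m/s.
Total Δv = 4740 + 4191 = 8931 m/s.

Δv ≈ 8930 m/s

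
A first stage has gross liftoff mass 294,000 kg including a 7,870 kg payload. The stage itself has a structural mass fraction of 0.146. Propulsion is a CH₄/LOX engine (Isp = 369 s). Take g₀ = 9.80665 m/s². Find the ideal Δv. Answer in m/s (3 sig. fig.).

Stage wet mass = m₀ − payload = 294,000 − 7,870 = 286,130 kg.
Stage dry mass = ε × stage wet mass = 0.146 × 286,130 = 41,775 kg.
Burnout mass m_f = stage dry + payload = 41,775 + 7,870 = 49,645 kg.
v_e = Isp · g₀ = 369 × 9.80665 = 3618.7 m/s.
Δv = v_e · ln(294,000/49,645) = 3618.7 × ln(5.922) = 3618.7 × 1.7787 ≈ 6436 m/s.

Δv ≈ 6440 m/s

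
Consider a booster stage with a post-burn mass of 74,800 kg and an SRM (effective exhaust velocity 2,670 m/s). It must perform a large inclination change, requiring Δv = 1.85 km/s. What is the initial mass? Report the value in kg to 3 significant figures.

initial mass ≈ 150000 kg

Using Δv = v_e ln(m₀/m_f): m₀/m_f = exp(Δv / v_e) = exp(1850 / 2670.0) = exp(0.6929) = 1.9995.
m₀ = m_f × 1.9995 = 74,800 × 1.9995 = 149,563 kg.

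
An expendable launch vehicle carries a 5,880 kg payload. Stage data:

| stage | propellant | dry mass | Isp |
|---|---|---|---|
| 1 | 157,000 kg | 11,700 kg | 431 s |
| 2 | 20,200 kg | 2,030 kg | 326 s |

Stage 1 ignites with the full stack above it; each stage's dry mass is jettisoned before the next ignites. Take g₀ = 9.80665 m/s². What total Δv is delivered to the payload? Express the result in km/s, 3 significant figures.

Ignition mass of stage 1 = 157,000+11,700 + 20,200+2,030 + 5,880 = 196,810 kg.
Stage 1: m₀ = 196,810 kg, m_f = 196,810 − 157,000 = 39,810 kg; Δv = 431×9.80665×ln(4.944) = 4226.7×1.5981 ≈ 6755 m/s.
Stage 2: m₀ = 28,110 kg, m_f = 28,110 − 20,200 = 7,910 kg; Δv = 326×9.80665×ln(3.554) = 3197.0×1.2680 ≈ 4054 m/s.
Total Δv = 6755 + 4054 = 10809 m/s.

Δv ≈ 10.8 km/s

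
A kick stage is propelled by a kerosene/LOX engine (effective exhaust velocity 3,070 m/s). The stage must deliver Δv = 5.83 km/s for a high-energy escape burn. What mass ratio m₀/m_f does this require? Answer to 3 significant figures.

mass ratio ≈ 6.68

m₀/m_f = exp(Δv / v_e) = exp(5830 / 3070.0) = exp(1.8990) = 6.6794.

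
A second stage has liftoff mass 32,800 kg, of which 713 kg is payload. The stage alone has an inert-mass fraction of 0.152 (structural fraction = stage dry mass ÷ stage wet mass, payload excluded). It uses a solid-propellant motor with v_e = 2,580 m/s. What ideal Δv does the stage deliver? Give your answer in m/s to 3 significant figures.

Δv ≈ 4570 m/s

Stage wet mass = m₀ − payload = 32,800 − 713 = 32,087 kg.
Stage dry mass = ε × stage wet mass = 0.152 × 32,087 = 4,877.22 kg.
Burnout mass m_f = stage dry + payload = 4,877.22 + 713 = 5,590.22 kg.
By the Tsiolkovsky rocket equation, Δv = v_e · ln(32,800/5,590.22) = 2580.0 × ln(5.867) = 2580.0 × 1.7694 ≈ 4565 m/s.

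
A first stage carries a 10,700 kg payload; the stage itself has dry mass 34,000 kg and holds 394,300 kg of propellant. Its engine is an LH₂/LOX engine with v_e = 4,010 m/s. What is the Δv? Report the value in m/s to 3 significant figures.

Δv ≈ 9160 m/s

m₀ = payload + dry + propellant = 10,700 + 34,000 + 394,300 = 439,000 kg.
m_f = payload + dry = 10,700 + 34,000 = 44,700 kg.
By the Tsiolkovsky rocket equation, Δv = v_e · ln(m₀/m_f) = 4010.0 × ln(9.821) = 4010.0 × 2.2845 ≈ 9160.9 m/s.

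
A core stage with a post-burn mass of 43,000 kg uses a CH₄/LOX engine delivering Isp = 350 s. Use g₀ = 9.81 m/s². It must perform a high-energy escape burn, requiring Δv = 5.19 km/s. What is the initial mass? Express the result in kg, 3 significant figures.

initial mass ≈ 195000 kg

v_e = Isp · g₀ = 350 × 9.81 = 3433.5 m/s.
m₀/m_f = exp(Δv / v_e) = exp(5190 / 3433.5) = exp(1.5116) = 4.5339.
m₀ = m_f × 4.5339 = 43,000 × 4.5339 = 194,958 kg.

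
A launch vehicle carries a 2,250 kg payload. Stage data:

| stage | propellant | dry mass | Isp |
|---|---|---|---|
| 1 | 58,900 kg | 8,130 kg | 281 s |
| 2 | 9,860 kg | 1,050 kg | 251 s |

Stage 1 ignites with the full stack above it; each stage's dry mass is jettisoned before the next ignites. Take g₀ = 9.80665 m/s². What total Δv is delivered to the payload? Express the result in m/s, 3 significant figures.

Δv ≈ 7060 m/s

Ignition mass of stage 1 = 58,900+8,130 + 9,860+1,050 + 2,250 = 80,190 kg.
Stage 1: m₀ = 80,190 kg, m_f = 80,190 − 58,900 = 21,290 kg; Δv = 281×9.80665×ln(3.767) = 2755.7×1.3262 ≈ 3654 m/s.
Stage 2: m₀ = 13,160 kg, m_f = 13,160 − 9,860 = 3,300 kg; Δv = 251×9.80665×ln(3.988) = 2461.5×1.3833 ≈ 3405 m/s.
Total Δv = 3654 + 3405 = 7059 m/s.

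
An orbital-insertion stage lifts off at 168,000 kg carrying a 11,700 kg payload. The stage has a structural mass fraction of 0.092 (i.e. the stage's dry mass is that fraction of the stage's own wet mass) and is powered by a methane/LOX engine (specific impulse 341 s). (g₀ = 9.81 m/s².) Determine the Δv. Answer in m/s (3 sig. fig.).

Stage wet mass = m₀ − payload = 168,000 − 11,700 = 156,300 kg.
Stage dry mass = ε × stage wet mass = 0.092 × 156,300 = 14,379.6 kg.
Burnout mass m_f = stage dry + payload = 14,379.6 + 11,700 = 26,079.6 kg.
v_e = Isp · g₀ = 341 × 9.81 = 3345.2 m/s.
Δv = v_e · ln(168,000/26,079.6) = 3345.2 × ln(6.442) = 3345.2 × 1.8628 ≈ 6231 m/s.

Δv ≈ 6230 m/s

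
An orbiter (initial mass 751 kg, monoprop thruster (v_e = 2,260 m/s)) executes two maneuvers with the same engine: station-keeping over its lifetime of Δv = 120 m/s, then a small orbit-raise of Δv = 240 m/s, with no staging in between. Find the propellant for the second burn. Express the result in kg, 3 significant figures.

propellant for the second burn ≈ 71.8 kg

After the first burn: m = 751 × exp(−120/2260.0) = 751 × 0.94829 = 712.166 kg.
After the second burn: m = 712.166 × exp(−240/2260.0) = 712.166 × 0.89925 = 640.415 kg.
Second-burn propellant = 712.166 − 640.415 = 71.751 kg.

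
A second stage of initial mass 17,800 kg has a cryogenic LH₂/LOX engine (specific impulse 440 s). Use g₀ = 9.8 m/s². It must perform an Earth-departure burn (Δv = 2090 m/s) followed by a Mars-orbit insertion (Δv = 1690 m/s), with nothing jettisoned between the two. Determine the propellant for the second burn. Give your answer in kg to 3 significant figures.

propellant for the second burn ≈ 3550 kg

v_e = Isp · g₀ = 440 × 9.8 = 4312.0 m/s.
After the first burn: m = 17800 × exp(−2090/4312.0) = 17800 × 0.61589 = 10,962.8 kg.
After the second burn: m = 10,962.8 × exp(−1690/4312.0) = 10,962.8 × 0.67575 = 7,408.11 kg.
Second-burn propellant = 10,962.8 − 7,408.11 = 3,554.69 kg.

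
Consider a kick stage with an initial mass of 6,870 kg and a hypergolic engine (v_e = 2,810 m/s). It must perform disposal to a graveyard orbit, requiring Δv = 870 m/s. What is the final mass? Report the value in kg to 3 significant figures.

From the ideal rocket equation, m₀/m_f = exp(Δv / v_e) = exp(870 / 2810.0) = exp(0.3096) = 1.3629.
m_f = m₀ / 1.3629 = 6,870 / 1.3629 = 5,040.72 kg.

final mass ≈ 5040 kg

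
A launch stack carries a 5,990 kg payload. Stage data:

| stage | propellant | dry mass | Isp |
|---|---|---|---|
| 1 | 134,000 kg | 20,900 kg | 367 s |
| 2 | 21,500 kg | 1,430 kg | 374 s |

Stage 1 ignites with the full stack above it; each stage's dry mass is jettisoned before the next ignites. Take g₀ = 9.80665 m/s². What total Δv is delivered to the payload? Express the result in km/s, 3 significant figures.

Ignition mass of stage 1 = 134,000+20,900 + 21,500+1,430 + 5,990 = 183,820 kg.
Stage 1: m₀ = 183,820 kg, m_f = 183,820 − 134,000 = 49,820 kg; Δv = 367×9.80665×ln(3.69) = 3599.0×1.3055 ≈ 4699 m/s.
Stage 2: m₀ = 28,920 kg, m_f = 28,920 − 21,500 = 7,420 kg; Δv = 374×9.80665×ln(3.898) = 3667.7×1.3604 ≈ 4989 m/s.
Total Δv = 4699 + 4989 = 9688 m/s.

Δv ≈ 9.69 km/s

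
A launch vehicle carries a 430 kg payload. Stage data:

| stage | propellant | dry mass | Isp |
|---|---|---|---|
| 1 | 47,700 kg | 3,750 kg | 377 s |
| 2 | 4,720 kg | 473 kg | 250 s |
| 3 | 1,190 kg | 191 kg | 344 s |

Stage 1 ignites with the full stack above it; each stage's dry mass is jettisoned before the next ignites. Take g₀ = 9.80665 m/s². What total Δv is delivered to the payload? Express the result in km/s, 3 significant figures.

Ignition mass of stage 1 = 47,700+3,750 + 4,720+473 + 1,190+191 + 430 = 58,454 kg.
Stage 1: m₀ = 58,454 kg, m_f = 58,454 − 47,700 = 10,754 kg; Δv = 377×9.80665×ln(5.436) = 3697.1×1.6930 ≈ 6259 m/s.
Stage 2: m₀ = 7,004 kg, m_f = 7,004 − 4,720 = 2,284 kg; Δv = 250×9.80665×ln(3.067) = 2451.7×1.1206 ≈ 2747 m/s.
Stage 3: m₀ = 1,811 kg, m_f = 1,811 − 1,190 = 621 kg; Δv = 344×9.80665×ln(2.916) = 3373.5×1.0703 ≈ 3611 m/s.
Total Δv = 6259 + 2747 + 3611 = 12617 m/s.

Δv ≈ 12.6 km/s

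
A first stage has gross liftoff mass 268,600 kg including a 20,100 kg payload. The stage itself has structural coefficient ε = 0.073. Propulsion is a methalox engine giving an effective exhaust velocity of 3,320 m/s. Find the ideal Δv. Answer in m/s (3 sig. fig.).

Δv ≈ 6470 m/s

Stage wet mass = m₀ − payload = 268,600 − 20,100 = 248,500 kg.
Stage dry mass = ε × stage wet mass = 0.073 × 248,500 = 18,140.5 kg.
Burnout mass m_f = stage dry + payload = 18,140.5 + 20,100 = 38,240.5 kg.
Δv = v_e · ln(268,600/38,240.5) = 3320.0 × ln(7.024) = 3320.0 × 1.9493 ≈ 6472 m/s.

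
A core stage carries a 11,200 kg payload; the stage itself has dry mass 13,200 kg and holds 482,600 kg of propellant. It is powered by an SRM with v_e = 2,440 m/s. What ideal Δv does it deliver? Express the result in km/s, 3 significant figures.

Δv ≈ 7.40 km/s

m₀ = payload + dry + propellant = 11,200 + 13,200 + 482,600 = 507,000 kg.
m_f = payload + dry = 11,200 + 13,200 = 24,400 kg.
By the Tsiolkovsky rocket equation, Δv = v_e · ln(m₀/m_f) = 2440.0 × ln(20.78) = 2440.0 × 3.0339 ≈ 7402.8 m/s.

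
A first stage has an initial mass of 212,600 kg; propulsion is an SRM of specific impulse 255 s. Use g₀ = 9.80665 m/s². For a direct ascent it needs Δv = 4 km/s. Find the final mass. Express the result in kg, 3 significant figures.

v_e = Isp · g₀ = 255 × 9.80665 = 2500.7 m/s.
Rocket equation: m₀/m_f = exp(Δv / v_e) = exp(4000 / 2500.7) = exp(1.5996) = 4.9508.
m_f = m₀ / 4.9508 = 212,600 / 4.9508 = 42,942.6 kg.

final mass ≈ 42900 kg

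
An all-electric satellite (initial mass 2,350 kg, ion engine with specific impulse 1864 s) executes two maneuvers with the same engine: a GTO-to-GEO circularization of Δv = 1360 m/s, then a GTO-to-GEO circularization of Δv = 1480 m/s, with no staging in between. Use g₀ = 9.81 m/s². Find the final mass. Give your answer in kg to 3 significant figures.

final mass ≈ 2010 kg

v_e = Isp · g₀ = 1864 × 9.81 = 18285.8 m/s.
After the first burn: m = 2350 × exp(−1360/18285.8) = 2350 × 0.92832 = 2,181.55 kg.
After the second burn: m = 2,181.55 × exp(−1480/18285.8) = 2,181.55 × 0.92225 = 2,011.93 kg.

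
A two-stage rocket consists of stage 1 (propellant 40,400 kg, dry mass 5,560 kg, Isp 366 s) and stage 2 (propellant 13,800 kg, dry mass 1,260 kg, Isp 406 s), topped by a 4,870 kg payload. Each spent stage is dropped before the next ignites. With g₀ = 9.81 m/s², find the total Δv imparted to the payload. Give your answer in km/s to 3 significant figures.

Δv ≈ 8.11 km/s

Ignition mass of stage 1 = 40,400+5,560 + 13,800+1,260 + 4,870 = 65,890 kg.
Stage 1: m₀ = 65,890 kg, m_f = 65,890 − 40,400 = 25,490 kg; Δv = 366×9.81×ln(2.585) = 3590.5×0.9497 ≈ 3410 m/s.
Stage 2: m₀ = 19,930 kg, m_f = 19,930 − 13,800 = 6,130 kg; Δv = 406×9.81×ln(3.251) = 3982.9×1.1790 ≈ 4696 m/s.
Total Δv = 3410 + 4696 = 8106 m/s.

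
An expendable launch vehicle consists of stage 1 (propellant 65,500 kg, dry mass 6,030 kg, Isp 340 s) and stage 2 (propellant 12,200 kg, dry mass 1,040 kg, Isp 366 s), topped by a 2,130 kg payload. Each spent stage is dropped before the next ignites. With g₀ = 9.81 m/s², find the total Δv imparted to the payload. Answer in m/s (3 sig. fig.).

Δv ≈ 10300 m/s

Ignition mass of stage 1 = 65,500+6,030 + 12,200+1,040 + 2,130 = 86,900 kg.
Stage 1: m₀ = 86,900 kg, m_f = 86,900 − 65,500 = 21,400 kg; Δv = 340×9.81×ln(4.061) = 3335.4×1.4014 ≈ 4674 m/s.
Stage 2: m₀ = 15,370 kg, m_f = 15,370 − 12,200 = 3,170 kg; Δv = 366×9.81×ln(4.849) = 3590.5×1.5787 ≈ 5668 m/s.
Total Δv = 4674 + 5668 = 10342 m/s.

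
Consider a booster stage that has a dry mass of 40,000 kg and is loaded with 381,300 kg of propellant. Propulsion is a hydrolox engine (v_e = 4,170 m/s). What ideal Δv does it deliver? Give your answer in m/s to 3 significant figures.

Δv ≈ 9820 m/s

m₀ = m_dry + m_prop = 40,000 + 381,300 = 421,300 kg.
Δv = v_e · ln(m₀/m_f) = 4170.0 × ln(10.53) = 4170.0 × 2.3545 ≈ 9818.1 m/s.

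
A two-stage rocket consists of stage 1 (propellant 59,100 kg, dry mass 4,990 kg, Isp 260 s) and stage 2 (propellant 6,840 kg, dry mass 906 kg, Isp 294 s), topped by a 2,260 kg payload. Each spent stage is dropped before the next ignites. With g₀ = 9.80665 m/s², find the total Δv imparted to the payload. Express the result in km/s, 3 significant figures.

Δv ≈ 7.39 km/s

Ignition mass of stage 1 = 59,100+4,990 + 6,840+906 + 2,260 = 74,096 kg.
Stage 1: m₀ = 74,096 kg, m_f = 74,096 − 59,100 = 14,996 kg; Δv = 260×9.80665×ln(4.941) = 2549.7×1.5976 ≈ 4073 m/s.
Stage 2: m₀ = 10,006 kg, m_f = 10,006 − 6,840 = 3,166 kg; Δv = 294×9.80665×ln(3.16) = 2883.2×1.1507 ≈ 3318 m/s.
Total Δv = 4073 + 3318 = 7391 m/s.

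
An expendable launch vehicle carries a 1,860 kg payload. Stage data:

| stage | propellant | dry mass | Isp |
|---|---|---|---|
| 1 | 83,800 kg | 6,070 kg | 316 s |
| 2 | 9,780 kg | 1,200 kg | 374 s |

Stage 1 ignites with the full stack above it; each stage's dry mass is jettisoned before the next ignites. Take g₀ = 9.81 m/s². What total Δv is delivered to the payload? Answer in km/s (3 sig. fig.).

Ignition mass of stage 1 = 83,800+6,070 + 9,780+1,200 + 1,860 = 102,710 kg.
Stage 1: m₀ = 102,710 kg, m_f = 102,710 − 83,800 = 18,910 kg; Δv = 316×9.81×ln(5.432) = 3100.0×1.6922 ≈ 5246 m/s.
Stage 2: m₀ = 12,840 kg, m_f = 12,840 − 9,780 = 3,060 kg; Δv = 374×9.81×ln(4.196) = 3668.9×1.4342 ≈ 5262 m/s.
Total Δv = 5246 + 5262 = 10508 m/s.

Δv ≈ 10.5 km/s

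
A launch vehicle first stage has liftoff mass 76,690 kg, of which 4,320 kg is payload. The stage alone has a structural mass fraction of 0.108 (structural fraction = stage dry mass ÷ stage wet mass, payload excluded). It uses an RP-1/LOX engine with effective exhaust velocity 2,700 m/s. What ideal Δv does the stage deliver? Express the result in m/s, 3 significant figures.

Δv ≈ 4980 m/s

Stage wet mass = m₀ − payload = 76,690 − 4,320 = 72,370 kg.
Stage dry mass = ε × stage wet mass = 0.108 × 72,370 = 7,815.96 kg.
Burnout mass m_f = stage dry + payload = 7,815.96 + 4,320 = 12,135.96 kg.
From the ideal rocket equation, Δv = v_e · ln(76,690/12,135.96) = 2700.0 × ln(6.319) = 2700.0 × 1.8436 ≈ 4978 m/s.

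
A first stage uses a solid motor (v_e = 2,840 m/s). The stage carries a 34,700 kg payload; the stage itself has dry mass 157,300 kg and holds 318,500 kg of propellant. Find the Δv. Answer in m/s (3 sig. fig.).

Δv ≈ 2780 m/s

m₀ = payload + dry + propellant = 34,700 + 157,300 + 318,500 = 510,500 kg.
m_f = payload + dry = 34,700 + 157,300 = 192,000 kg.
By the Tsiolkovsky rocket equation, Δv = v_e · ln(m₀/m_f) = 2840.0 × ln(2.659) = 2840.0 × 0.9779 ≈ 2777.2 m/s.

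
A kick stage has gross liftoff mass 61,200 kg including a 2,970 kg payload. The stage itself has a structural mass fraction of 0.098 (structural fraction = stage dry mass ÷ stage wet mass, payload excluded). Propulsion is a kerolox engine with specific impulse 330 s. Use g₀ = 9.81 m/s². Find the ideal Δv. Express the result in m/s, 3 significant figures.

Δv ≈ 6320 m/s

Stage wet mass = m₀ − payload = 61,200 − 2,970 = 58,230 kg.
Stage dry mass = ε × stage wet mass = 0.098 × 58,230 = 5,706.54 kg.
Burnout mass m_f = stage dry + payload = 5,706.54 + 2,970 = 8,676.54 kg.
v_e = Isp · g₀ = 330 × 9.81 = 3237.3 m/s.
Rocket equation: Δv = v_e · ln(61,200/8,676.54) = 3237.3 × ln(7.054) = 3237.3 × 1.9535 ≈ 6324 m/s.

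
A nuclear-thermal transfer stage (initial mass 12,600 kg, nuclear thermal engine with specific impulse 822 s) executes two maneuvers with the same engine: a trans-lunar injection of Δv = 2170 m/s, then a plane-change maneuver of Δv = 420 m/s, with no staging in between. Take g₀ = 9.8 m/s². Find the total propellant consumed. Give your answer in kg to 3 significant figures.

v_e = Isp · g₀ = 822 × 9.8 = 8055.6 m/s.
After the first burn: m = 12600 × exp(−2170/8055.6) = 12600 × 0.76385 = 9,624.51 kg.
After the second burn: m = 9,624.51 × exp(−420/8055.6) = 9,624.51 × 0.94920 = 9,135.58 kg.
Total propellant = m₀ − m_final = 12600 − 9,135.58 = 3,464.42 kg.

total propellant consumed ≈ 3460 kg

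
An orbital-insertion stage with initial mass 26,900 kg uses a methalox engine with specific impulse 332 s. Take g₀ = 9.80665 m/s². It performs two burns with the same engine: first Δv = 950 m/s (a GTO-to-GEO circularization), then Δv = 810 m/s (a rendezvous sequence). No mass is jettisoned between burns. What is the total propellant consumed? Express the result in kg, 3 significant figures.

v_e = Isp · g₀ = 332 × 9.80665 = 3255.8 m/s.
After the first burn: m = 26900 × exp(−950/3255.8) = 26900 × 0.74693 = 20,092.4 kg.
After the second burn: m = 20,092.4 × exp(−810/3255.8) = 20,092.4 × 0.77975 = 15,667 kg.
Total propellant = m₀ − m_final = 26900 − 15,667 = 11,233 kg.

total propellant consumed ≈ 11200 kg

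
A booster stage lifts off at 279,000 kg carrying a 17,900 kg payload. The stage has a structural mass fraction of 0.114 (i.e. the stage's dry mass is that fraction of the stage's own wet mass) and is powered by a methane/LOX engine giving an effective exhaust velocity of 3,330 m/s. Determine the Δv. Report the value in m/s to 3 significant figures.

Stage wet mass = m₀ − payload = 279,000 − 17,900 = 261,100 kg.
Stage dry mass = ε × stage wet mass = 0.114 × 261,100 = 29,765.4 kg.
Burnout mass m_f = stage dry + payload = 29,765.4 + 17,900 = 47,665.4 kg.
Rocket equation: Δv = v_e · ln(279,000/47,665.4) = 3330.0 × ln(5.853) = 3330.0 × 1.7670 ≈ 5884 m/s.

Δv ≈ 5880 m/s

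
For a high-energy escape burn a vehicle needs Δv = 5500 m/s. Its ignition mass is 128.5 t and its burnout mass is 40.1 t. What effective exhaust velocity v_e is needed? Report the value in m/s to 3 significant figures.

ln(m₀/m_f) = ln(128500/40100) = ln(3.204) = 1.1646.
From the ideal rocket equation, v_e = Δv / ln(m₀/m_f) = 5500 / 1.1646 = 4722.8 m/s.

v_e ≈ 4720 m/s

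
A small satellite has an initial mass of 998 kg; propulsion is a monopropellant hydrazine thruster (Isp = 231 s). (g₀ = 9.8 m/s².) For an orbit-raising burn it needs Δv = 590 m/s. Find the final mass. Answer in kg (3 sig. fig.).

final mass ≈ 769 kg

v_e = Isp · g₀ = 231 × 9.8 = 2263.8 m/s.
Using Δv = v_e ln(m₀/m_f): m₀/m_f = exp(Δv / v_e) = exp(590 / 2263.8) = exp(0.2606) = 1.2977.
m_f = m₀ / 1.2977 = 998 / 1.2977 = 769.053 kg.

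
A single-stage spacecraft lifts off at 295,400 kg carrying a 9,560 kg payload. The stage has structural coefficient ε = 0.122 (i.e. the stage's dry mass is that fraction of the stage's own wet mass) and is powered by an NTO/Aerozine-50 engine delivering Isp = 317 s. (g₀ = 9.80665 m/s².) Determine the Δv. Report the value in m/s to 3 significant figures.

Δv ≈ 5890 m/s

Stage wet mass = m₀ − payload = 295,400 − 9,560 = 285,840 kg.
Stage dry mass = ε × stage wet mass = 0.122 × 285,840 = 34,872.5 kg.
Burnout mass m_f = stage dry + payload = 34,872.5 + 9,560 = 44,432.5 kg.
v_e = Isp · g₀ = 317 × 9.80665 = 3108.7 m/s.
Δv = v_e · ln(295,400/44,432.5) = 3108.7 × ln(6.648) = 3108.7 × 1.8944 ≈ 5889 m/s.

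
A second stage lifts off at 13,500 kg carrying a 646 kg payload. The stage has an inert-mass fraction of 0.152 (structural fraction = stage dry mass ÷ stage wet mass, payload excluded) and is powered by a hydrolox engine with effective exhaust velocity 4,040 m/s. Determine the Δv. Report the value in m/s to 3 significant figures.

Δv ≈ 6650 m/s

Stage wet mass = m₀ − payload = 13,500 − 646 = 12,854 kg.
Stage dry mass = ε × stage wet mass = 0.152 × 12,854 = 1,953.81 kg.
Burnout mass m_f = stage dry + payload = 1,953.81 + 646 = 2,599.81 kg.
Δv = v_e · ln(13,500/2,599.81) = 4040.0 × ln(5.193) = 4040.0 × 1.6473 ≈ 6655 m/s.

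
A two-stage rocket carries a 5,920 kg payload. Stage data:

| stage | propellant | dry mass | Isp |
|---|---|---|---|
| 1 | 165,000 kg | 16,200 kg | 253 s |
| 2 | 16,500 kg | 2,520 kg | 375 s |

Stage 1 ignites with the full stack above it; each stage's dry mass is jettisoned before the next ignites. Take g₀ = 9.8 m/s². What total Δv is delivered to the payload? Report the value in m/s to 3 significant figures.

Ignition mass of stage 1 = 165,000+16,200 + 16,500+2,520 + 5,920 = 206,140 kg.
Stage 1: m₀ = 206,140 kg, m_f = 206,140 − 165,000 = 41,140 kg; Δv = 253×9.8×ln(5.011) = 2479.4×1.6116 ≈ 3996 m/s.
Stage 2: m₀ = 24,940 kg, m_f = 24,940 − 16,500 = 8,440 kg; Δv = 375×9.8×ln(2.955) = 3675.0×1.0835 ≈ 3982 m/s.
Total Δv = 3996 + 3982 = 7978 m/s.

Δv ≈ 7980 m/s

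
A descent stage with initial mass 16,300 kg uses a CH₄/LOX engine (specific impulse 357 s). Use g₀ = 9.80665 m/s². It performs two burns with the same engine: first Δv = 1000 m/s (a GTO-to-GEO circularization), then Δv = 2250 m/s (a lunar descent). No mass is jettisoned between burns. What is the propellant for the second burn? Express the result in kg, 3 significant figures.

v_e = Isp · g₀ = 357 × 9.80665 = 3501.0 m/s.
After the first burn: m = 16300 × exp(−1000/3501.0) = 16300 × 0.75154 = 12,250.1 kg.
After the second burn: m = 12,250.1 × exp(−2250/3501.0) = 12,250.1 × 0.52588 = 6,442.08 kg.
Second-burn propellant = 12,250.1 − 6,442.08 = 5,808.02 kg.

propellant for the second burn ≈ 5810 kg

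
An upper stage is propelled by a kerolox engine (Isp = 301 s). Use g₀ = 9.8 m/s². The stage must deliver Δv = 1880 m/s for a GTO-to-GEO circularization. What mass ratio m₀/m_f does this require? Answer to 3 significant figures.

mass ratio ≈ 1.89

v_e = Isp · g₀ = 301 × 9.8 = 2949.8 m/s.
From the ideal rocket equation, m₀/m_f = exp(Δv / v_e) = exp(1880 / 2949.8) = exp(0.6373) = 1.8914.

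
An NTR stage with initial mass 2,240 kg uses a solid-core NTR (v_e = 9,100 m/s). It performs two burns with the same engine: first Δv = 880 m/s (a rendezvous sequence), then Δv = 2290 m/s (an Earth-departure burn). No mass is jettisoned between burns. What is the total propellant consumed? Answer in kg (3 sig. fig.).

After the first burn: m = 2240 × exp(−880/9100.0) = 2240 × 0.90783 = 2,033.54 kg.
After the second burn: m = 2,033.54 × exp(−2290/9100.0) = 2,033.54 × 0.77752 = 1,581.12 kg.
Total propellant = m₀ − m_final = 2240 − 1,581.12 = 658.88 kg.

total propellant consumed ≈ 659 kg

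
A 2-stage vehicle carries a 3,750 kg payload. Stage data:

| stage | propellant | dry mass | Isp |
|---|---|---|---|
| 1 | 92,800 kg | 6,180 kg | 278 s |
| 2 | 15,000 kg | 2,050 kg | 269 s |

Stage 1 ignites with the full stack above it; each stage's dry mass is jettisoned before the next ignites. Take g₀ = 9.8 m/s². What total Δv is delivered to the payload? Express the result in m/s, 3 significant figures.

Δv ≈ 7430 m/s

Ignition mass of stage 1 = 92,800+6,180 + 15,000+2,050 + 3,750 = 119,780 kg.
Stage 1: m₀ = 119,780 kg, m_f = 119,780 − 92,800 = 26,980 kg; Δv = 278×9.8×ln(4.44) = 2724.4×1.4906 ≈ 4061 m/s.
Stage 2: m₀ = 20,800 kg, m_f = 20,800 − 15,000 = 5,800 kg; Δv = 269×9.8×ln(3.586) = 2636.2×1.2771 ≈ 3367 m/s.
Total Δv = 4061 + 3367 = 7428 m/s.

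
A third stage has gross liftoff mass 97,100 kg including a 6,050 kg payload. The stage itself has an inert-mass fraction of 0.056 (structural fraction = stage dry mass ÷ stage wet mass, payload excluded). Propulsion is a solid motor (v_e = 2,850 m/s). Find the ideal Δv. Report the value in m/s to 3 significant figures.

Δv ≈ 6170 m/s

Stage wet mass = m₀ − payload = 97,100 − 6,050 = 91,050 kg.
Stage dry mass = ε × stage wet mass = 0.056 × 91,050 = 5,098.8 kg.
Burnout mass m_f = stage dry + payload = 5,098.8 + 6,050 = 11,148.8 kg.
Rocket equation: Δv = v_e · ln(97,100/11,148.8) = 2850.0 × ln(8.709) = 2850.0 × 2.1644 ≈ 6169 m/s.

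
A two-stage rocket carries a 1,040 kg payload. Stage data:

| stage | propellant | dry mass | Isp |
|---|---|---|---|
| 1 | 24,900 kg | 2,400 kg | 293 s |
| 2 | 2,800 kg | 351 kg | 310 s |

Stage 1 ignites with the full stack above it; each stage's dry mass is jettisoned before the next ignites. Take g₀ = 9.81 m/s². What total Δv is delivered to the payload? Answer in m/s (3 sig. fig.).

Δv ≈ 7850 m/s

Ignition mass of stage 1 = 24,900+2,400 + 2,800+351 + 1,040 = 31,491 kg.
Stage 1: m₀ = 31,491 kg, m_f = 31,491 − 24,900 = 6,591 kg; Δv = 293×9.81×ln(4.778) = 2874.3×1.5640 ≈ 4495 m/s.
Stage 2: m₀ = 4,191 kg, m_f = 4,191 − 2,800 = 1,391 kg; Δv = 310×9.81×ln(3.013) = 3041.1×1.1029 ≈ 3354 m/s.
Total Δv = 4495 + 3354 = 7849 m/s.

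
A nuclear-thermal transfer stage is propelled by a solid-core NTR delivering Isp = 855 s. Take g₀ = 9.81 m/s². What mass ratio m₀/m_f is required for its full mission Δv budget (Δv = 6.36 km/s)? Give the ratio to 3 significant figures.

mass ratio ≈ 2.13

v_e = Isp · g₀ = 855 × 9.81 = 8387.6 m/s.
m₀/m_f = exp(Δv / v_e) = exp(6360 / 8387.6) = exp(0.7583) = 2.1346.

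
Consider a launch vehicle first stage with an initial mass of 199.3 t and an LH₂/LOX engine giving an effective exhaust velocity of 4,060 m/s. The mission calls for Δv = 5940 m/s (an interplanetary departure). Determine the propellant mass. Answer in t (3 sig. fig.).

propellant mass ≈ 153 t

Rocket equation: m₀/m_f = exp(Δv / v_e) = exp(5940 / 4060.0) = exp(1.4631) = 4.3191.
m_f = 199.3 / 4.3191 = 46.1439 t, so propellant = m₀ − m_f = 199.3 − 46.1439 = 153.1561 t.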